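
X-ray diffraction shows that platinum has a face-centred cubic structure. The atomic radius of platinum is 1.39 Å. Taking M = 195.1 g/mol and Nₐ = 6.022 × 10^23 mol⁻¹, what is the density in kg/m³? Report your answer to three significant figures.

21300 kg/m³

In an FCC lattice, atoms touch along the face diagonal, so √2·a = 4r, giving a = 3.932 Å = 3.932 × 10^-8 cm.
With Z = 4, ρ = Z·M/(N_A·a³) = 4 × 195.1 / (6.022 × 10²³ × 6.077 × 10^-23) = 21.33 g/cm³ = 21300 kg/m³.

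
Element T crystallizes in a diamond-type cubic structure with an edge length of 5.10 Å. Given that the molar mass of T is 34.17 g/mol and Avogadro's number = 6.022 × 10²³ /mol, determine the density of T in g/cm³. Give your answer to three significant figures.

3.42 g/cm³

A diamond cubic unit cell contains Z = 8 atoms.
Cell volume: a³ = (5.10 Å)³ = (5.100 × 10^-8 cm)³ = 1.327 × 10^-22 cm³.
ρ = Z·M/(N_A·a³) = 8 × 34.17 / (6.022 × 10²³ × 1.327 × 10^-22) = 3.422 g/cm³.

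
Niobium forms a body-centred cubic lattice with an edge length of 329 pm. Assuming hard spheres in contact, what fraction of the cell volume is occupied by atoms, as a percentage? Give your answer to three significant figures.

68.0%

In a BCC lattice atoms touch along the body diagonal, so √3·a = 4r, so r = 0.4330a = 142.5 pm.
Packing fraction = Z·(4/3)πr³ / a³ = 2 × (4/3)π × (142.5)³ / (329)³ = 0.6802 = 68.0%.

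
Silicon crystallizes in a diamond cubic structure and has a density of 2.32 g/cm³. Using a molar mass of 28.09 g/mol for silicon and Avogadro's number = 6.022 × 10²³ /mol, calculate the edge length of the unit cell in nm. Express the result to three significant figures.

0.544 nm

With Z = 8 atoms per diamond cubic cell, a³ = Z·M/(N_A·ρ) = 8 × 28.09 / (6.022 × 10²³ × 2.320 g/cm³) = 1.608 × 10^-22 cm³.
a = (1.608 × 10^-22)^(1/3) = 5.438 × 10^-8 cm = 0.544 nm.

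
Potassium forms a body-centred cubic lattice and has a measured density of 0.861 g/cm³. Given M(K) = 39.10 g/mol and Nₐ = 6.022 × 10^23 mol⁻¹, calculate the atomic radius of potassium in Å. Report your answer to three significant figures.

2.30 Å

For a BCC cell (Z = 2), a³ = Z·M/(N_A·ρ) = 2 × 39.10 / (6.022 × 10²³ × 0.8610) = 1.508 × 10^-22 cm³, so a = 5.323 × 10^-8 cm = 5.323 Å.
Atoms touch along the body diagonal, so √3·a = 4r, so r = 0.4330 × a = 2.30 Å.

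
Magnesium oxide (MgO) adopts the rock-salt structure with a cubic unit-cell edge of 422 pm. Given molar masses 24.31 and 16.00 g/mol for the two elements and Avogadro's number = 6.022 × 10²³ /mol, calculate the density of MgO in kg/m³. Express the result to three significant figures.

The rock-salt structure contains Z = 4 formula units per cell; M(MgO) = 24.31 + 16.00 = 40.31 g/mol.
a³ = (4.220 × 10^-8 cm)³ = 7.515 × 10^-23 cm³.
ρ = 4 × 40.31 / (6.022 × 10²³ × 7.515 × 10^-23) = 3.563 g/cm³ = 3560 kg/m³.

3560 kg/m³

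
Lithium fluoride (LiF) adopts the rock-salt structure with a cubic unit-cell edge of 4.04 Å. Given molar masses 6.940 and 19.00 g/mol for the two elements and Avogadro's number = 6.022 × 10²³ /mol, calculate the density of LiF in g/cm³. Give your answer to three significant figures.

The rock-salt structure contains Z = 4 formula units per cell; M(LiF) = 6.940 + 19.00 = 25.94 g/mol.
a³ = (4.040 × 10^-8 cm)³ = 6.594 × 10^-23 cm³.
ρ = 4 × 25.94 / (6.022 × 10²³ × 6.594 × 10^-23) = 2.613 g/cm³.

2.61 g/cm³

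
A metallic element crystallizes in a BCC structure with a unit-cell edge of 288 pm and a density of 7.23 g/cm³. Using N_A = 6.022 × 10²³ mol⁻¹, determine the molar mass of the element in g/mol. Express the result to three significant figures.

A BCC cell has Z = 2 atoms; a = 2.880 × 10^-8 cm.
M = ρ·N_A·a³/Z = 7.23 × 6.022 × 10²³ × 2.389 × 10^-23 / 2 = 52.0 g/mol.

52.0 g/mol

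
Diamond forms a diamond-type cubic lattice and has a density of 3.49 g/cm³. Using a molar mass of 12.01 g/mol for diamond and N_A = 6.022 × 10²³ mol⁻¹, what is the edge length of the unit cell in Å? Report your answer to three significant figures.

3.58 Å

With Z = 8 atoms per diamond cubic cell, a³ = Z·M/(N_A·ρ) = 8 × 12.01 / (6.022 × 10²³ × 3.490 g/cm³) = 4.572 × 10^-23 cm³.
a = (4.572 × 10^-23)^(1/3) = 3.576 × 10^-8 cm = 3.58 Å.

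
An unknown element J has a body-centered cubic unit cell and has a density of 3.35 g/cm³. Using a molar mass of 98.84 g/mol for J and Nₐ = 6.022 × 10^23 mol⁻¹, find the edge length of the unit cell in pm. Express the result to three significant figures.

With Z = 2 atoms per BCC cell, a³ = Z·M/(N_A·ρ) = 2 × 98.84 / (6.022 × 10²³ × 3.350 g/cm³) = 9.799 × 10^-23 cm³.
a = (9.799 × 10^-23)^(1/3) = 4.610 × 10^-8 cm = 461 pm.

461 pm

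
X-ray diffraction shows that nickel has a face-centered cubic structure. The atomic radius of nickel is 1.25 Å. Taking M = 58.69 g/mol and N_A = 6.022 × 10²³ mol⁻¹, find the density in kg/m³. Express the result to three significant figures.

In an FCC lattice, atoms touch along the face diagonal, so √2·a = 4r, giving a = 3.536 Å = 3.536 × 10^-8 cm.
With Z = 4, ρ = Z·M/(N_A·a³) = 4 × 58.69 / (6.022 × 10²³ × 4.419 × 10^-23) = 8.821 g/cm³ = 8820 kg/m³.

8820 kg/m³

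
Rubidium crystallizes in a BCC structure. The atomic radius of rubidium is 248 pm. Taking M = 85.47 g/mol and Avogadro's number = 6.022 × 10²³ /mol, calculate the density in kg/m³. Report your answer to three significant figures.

In a BCC lattice, atoms touch along the body diagonal, so √3·a = 4r, giving a = 572.7 pm = 5.727 × 10^-8 cm.
With Z = 2, ρ = Z·M/(N_A·a³) = 2 × 85.47 / (6.022 × 10²³ × 1.879 × 10^-22) = 1.511 g/cm³ = 1510 kg/m³.

1510 kg/m³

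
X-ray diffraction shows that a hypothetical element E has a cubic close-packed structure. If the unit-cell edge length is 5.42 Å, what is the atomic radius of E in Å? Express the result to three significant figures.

1.92 Å

In an FCC lattice, atoms touch along the face diagonal, so √2·a = 4r.
r = √2·a/4 = 1.4142 × 5.42 / 4 = 1.92 Å.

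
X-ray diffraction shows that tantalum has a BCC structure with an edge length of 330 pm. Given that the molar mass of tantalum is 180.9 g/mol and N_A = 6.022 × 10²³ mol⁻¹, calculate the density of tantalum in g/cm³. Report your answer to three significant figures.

A BCC unit cell contains Z = 2 atoms.
Cell volume: a³ = (330 pm)³ = (3.300 × 10^-8 cm)³ = 3.594 × 10^-23 cm³.
ρ = Z·M/(N_A·a³) = 2 × 180.9 / (6.022 × 10²³ × 3.594 × 10^-23) = 16.72 g/cm³.

16.7 g/cm³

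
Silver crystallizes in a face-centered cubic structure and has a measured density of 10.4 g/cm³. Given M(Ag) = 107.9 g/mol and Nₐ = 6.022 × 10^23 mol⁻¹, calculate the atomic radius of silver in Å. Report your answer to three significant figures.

For an FCC cell (Z = 4), a³ = Z·M/(N_A·ρ) = 4 × 107.9 / (6.022 × 10²³ × 10.40) = 6.891 × 10^-23 cm³, so a = 4.100 × 10^-8 cm = 4.100 Å.
Atoms touch along the face diagonal, so √2·a = 4r, so r = 0.3536 × a = 1.45 Å.

1.45 Å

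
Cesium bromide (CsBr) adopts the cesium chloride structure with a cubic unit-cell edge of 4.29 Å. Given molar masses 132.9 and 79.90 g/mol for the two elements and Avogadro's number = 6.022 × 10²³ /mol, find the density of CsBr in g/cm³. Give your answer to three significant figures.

4.48 g/cm³

The cesium chloride structure contains Z = 1 formula unit per cell; M(CsBr) = 132.9 + 79.90 = 212.8 g/mol.
a³ = (4.290 × 10^-8 cm)³ = 7.895 × 10^-23 cm³.
ρ = 1 × 212.8 / (6.022 × 10²³ × 7.895 × 10^-23) = 4.476 g/cm³.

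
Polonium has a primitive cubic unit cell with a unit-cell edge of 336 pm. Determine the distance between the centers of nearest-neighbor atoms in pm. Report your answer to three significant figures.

In a simple cubic structure, atoms touch along the cell edge, so a = 2r; the nearest-neighbor distance equals 2r = 1.000·a.
d = 1.000 × 336 = 336 pm.

336 pm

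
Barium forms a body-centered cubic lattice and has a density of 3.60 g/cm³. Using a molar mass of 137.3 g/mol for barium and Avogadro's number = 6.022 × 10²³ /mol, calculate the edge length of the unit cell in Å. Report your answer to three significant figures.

With Z = 2 atoms per BCC cell, a³ = Z·M/(N_A·ρ) = 2 × 137.3 / (6.022 × 10²³ × 3.600 g/cm³) = 1.267 × 10^-22 cm³.
a = (1.267 × 10^-22)^(1/3) = 5.022 × 10^-8 cm = 5.02 Å.

5.02 Å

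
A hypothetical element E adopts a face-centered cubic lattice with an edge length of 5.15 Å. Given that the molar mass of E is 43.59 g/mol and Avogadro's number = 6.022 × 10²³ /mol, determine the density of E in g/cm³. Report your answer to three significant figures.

An FCC unit cell contains Z = 4 atoms.
Cell volume: a³ = (5.15 Å)³ = (5.150 × 10^-8 cm)³ = 1.366 × 10^-22 cm³.
ρ = Z·M/(N_A·a³) = 4 × 43.59 / (6.022 × 10²³ × 1.366 × 10^-22) = 2.120 g/cm³.

2.12 g/cm³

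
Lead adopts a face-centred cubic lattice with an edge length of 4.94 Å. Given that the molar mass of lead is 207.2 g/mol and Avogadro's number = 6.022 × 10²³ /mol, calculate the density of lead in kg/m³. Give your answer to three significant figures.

An FCC unit cell contains Z = 4 atoms.
Cell volume: a³ = (4.94 Å)³ = (4.940 × 10^-8 cm)³ = 1.206 × 10^-22 cm³.
ρ = Z·M/(N_A·a³) = 4 × 207.2 / (6.022 × 10²³ × 1.206 × 10^-22) = 11.42 g/cm³ = 11400 kg/m³.

11400 kg/m³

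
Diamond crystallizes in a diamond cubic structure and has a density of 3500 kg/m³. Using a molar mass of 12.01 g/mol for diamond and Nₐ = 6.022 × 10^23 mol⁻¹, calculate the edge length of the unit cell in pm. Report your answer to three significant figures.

357 pm

With Z = 8 atoms per diamond cubic cell, a³ = Z·M/(N_A·ρ) = 8 × 12.01 / (6.022 × 10²³ × 3.500 g/cm³) = 4.559 × 10^-23 cm³.
a = (4.559 × 10^-23)^(1/3) = 3.572 × 10^-8 cm = 357 pm.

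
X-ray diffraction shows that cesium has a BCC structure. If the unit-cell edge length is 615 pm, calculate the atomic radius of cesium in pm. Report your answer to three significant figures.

266 pm

In a BCC lattice, atoms touch along the body diagonal, so √3·a = 4r.
r = √3·a/4 = 1.7321 × 615 / 4 = 266 pm.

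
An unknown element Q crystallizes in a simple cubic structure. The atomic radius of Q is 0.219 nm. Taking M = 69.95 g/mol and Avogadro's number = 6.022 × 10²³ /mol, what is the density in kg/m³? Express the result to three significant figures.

In a simple cubic lattice, atoms touch along the cell edge, so a = 2r, giving a = 0.4380 nm = 4.380 × 10^-8 cm.
With Z = 1, ρ = Z·M/(N_A·a³) = 1 × 69.95 / (6.022 × 10²³ × 8.403 × 10^-23) = 1.382 g/cm³ = 1380 kg/m³.

1380 kg/m³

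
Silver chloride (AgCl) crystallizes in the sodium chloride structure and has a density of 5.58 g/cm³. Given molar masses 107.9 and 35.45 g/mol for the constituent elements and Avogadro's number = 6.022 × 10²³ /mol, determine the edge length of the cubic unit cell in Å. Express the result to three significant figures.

5.55 Å

M(AgCl) = 143.35 g/mol; Z = 4 formula units per cell.
a³ = Z·M/(N_A·ρ) = 4 × 143.35 / (6.022 × 10²³ × 5.58) = 1.706 × 10^-22 cm³, so a = 5.547 × 10^-8 cm = 5.55 Å.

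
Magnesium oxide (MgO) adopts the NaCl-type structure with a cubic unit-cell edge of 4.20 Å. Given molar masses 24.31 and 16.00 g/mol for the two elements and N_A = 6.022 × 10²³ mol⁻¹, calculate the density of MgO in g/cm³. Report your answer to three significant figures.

The NaCl-type structure contains Z = 4 formula units per cell; M(MgO) = 24.31 + 16.00 = 40.31 g/mol.
a³ = (4.200 × 10^-8 cm)³ = 7.409 × 10^-23 cm³.
ρ = 4 × 40.31 / (6.022 × 10²³ × 7.409 × 10^-23) = 3.614 g/cm³.

3.61 g/cm³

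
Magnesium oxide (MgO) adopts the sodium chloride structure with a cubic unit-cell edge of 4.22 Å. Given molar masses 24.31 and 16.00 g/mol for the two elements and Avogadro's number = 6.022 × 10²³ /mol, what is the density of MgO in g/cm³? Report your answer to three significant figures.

The sodium chloride structure contains Z = 4 formula units per cell; M(MgO) = 24.31 + 16.00 = 40.31 g/mol.
a³ = (4.220 × 10^-8 cm)³ = 7.515 × 10^-23 cm³.
ρ = 4 × 40.31 / (6.022 × 10²³ × 7.515 × 10^-23) = 3.563 g/cm³.

3.56 g/cm³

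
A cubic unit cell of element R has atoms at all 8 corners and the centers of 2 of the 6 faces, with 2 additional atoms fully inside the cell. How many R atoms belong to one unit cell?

Corner atoms are shared by 8 cells (1/8 each), face atoms by 2 (1/2 each), interior atoms are unshared.
Net atoms = 8 × 1/8 + 2 × 1/2 + 2 = 1 + 1 + 2 = 4.

4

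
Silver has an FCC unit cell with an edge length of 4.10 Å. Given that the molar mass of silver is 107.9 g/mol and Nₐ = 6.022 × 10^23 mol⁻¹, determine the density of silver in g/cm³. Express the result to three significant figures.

10.4 g/cm³

An FCC unit cell contains Z = 4 atoms.
Cell volume: a³ = (4.10 Å)³ = (4.100 × 10^-8 cm)³ = 6.892 × 10^-23 cm³.
ρ = Z·M/(N_A·a³) = 4 × 107.9 / (6.022 × 10²³ × 6.892 × 10^-23) = 10.40 g/cm³.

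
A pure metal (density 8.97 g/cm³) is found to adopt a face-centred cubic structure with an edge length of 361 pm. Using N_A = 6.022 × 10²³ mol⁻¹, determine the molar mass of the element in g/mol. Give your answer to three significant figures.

63.5 g/mol

An FCC cell has Z = 4 atoms; a = 3.610 × 10^-8 cm.
M = ρ·N_A·a³/Z = 8.97 × 6.022 × 10²³ × 4.705 × 10^-23 / 4 = 63.5 g/mol.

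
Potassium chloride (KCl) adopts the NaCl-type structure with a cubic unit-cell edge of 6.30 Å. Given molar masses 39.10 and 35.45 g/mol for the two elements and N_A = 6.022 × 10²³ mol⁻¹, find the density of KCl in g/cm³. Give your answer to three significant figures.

The NaCl-type structure contains Z = 4 formula units per cell; M(KCl) = 39.10 + 35.45 = 74.55 g/mol.
a³ = (6.300 × 10^-8 cm)³ = 2.500 × 10^-22 cm³.
ρ = 4 × 74.55 / (6.022 × 10²³ × 2.500 × 10^-22) = 1.980 g/cm³.

1.98 g/cm³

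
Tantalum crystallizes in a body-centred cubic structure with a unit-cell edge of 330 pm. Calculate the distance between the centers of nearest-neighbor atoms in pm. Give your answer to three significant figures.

In a BCC structure, atoms touch along the body diagonal, so √3·a = 4r; the nearest-neighbor distance equals 2r = 0.8660·a.
d = 0.8660 × 330 = 286 pm.

286 pm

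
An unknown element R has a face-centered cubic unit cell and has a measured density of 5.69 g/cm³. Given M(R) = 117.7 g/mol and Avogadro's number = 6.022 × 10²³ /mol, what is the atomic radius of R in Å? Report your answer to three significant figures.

For an FCC cell (Z = 4), a³ = Z·M/(N_A·ρ) = 4 × 117.7 / (6.022 × 10²³ × 5.690) = 1.374 × 10^-22 cm³, so a = 5.160 × 10^-8 cm = 5.160 Å.
Atoms touch along the face diagonal, so √2·a = 4r, so r = 0.3536 × a = 1.82 Å.

1.82 Å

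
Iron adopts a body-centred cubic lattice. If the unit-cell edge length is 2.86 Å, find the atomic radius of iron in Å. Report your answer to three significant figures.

1.24 Å

In a BCC lattice, atoms touch along the body diagonal, so √3·a = 4r.
r = √3·a/4 = 1.7321 × 2.86 / 4 = 1.24 Å.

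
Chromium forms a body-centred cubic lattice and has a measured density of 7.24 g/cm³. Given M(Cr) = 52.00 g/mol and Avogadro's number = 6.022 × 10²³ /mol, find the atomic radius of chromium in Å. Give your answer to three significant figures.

For a BCC cell (Z = 2), a³ = Z·M/(N_A·ρ) = 2 × 52.00 / (6.022 × 10²³ × 7.240) = 2.385 × 10^-23 cm³, so a = 2.879 × 10^-8 cm = 2.879 Å.
Atoms touch along the body diagonal, so √3·a = 4r, so r = 0.4330 × a = 1.25 Å.

1.25 Å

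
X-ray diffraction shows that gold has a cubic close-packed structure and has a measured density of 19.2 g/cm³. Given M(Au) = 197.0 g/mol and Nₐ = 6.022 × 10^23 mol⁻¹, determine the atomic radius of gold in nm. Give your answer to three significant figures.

For an FCC cell (Z = 4), a³ = Z·M/(N_A·ρ) = 4 × 197.0 / (6.022 × 10²³ × 19.20) = 6.815 × 10^-23 cm³, so a = 4.085 × 10^-8 cm = 0.4085 nm.
Atoms touch along the face diagonal, so √2·a = 4r, so r = 0.3536 × a = 0.144 nm.

0.144 nm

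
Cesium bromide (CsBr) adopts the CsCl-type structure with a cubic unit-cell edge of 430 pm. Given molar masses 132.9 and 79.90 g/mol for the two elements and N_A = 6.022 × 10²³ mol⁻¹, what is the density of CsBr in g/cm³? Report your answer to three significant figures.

4.44 g/cm³

The CsCl-type structure contains Z = 1 formula unit per cell; M(CsBr) = 132.9 + 79.90 = 212.8 g/mol.
a³ = (4.300 × 10^-8 cm)³ = 7.951 × 10^-23 cm³.
ρ = 1 × 212.8 / (6.022 × 10²³ × 7.951 × 10^-23) = 4.445 g/cm³.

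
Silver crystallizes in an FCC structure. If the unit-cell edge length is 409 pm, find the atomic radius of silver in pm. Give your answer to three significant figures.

145 pm

In an FCC lattice, atoms touch along the face diagonal, so √2·a = 4r.
r = √2·a/4 = 1.4142 × 409 / 4 = 145 pm.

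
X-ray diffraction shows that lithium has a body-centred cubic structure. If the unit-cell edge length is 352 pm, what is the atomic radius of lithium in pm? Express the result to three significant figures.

In a BCC lattice, atoms touch along the body diagonal, so √3·a = 4r.
r = √3·a/4 = 1.7321 × 352 / 4 = 152 pm.

152 pm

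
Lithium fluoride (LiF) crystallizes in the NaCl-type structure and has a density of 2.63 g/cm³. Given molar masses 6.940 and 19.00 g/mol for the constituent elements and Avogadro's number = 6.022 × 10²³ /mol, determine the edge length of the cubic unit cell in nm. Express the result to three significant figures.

M(LiF) = 25.94 g/mol; Z = 4 formula units per cell.
a³ = Z·M/(N_A·ρ) = 4 × 25.94 / (6.022 × 10²³ × 2.63) = 6.551 × 10^-23 cm³, so a = 4.031 × 10^-8 cm = 0.403 nm.

0.403 nm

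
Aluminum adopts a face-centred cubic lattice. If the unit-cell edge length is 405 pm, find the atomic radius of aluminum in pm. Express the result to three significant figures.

In an FCC lattice, atoms touch along the face diagonal, so √2·a = 4r.
r = √2·a/4 = 1.4142 × 405 / 4 = 143 pm.

143 pm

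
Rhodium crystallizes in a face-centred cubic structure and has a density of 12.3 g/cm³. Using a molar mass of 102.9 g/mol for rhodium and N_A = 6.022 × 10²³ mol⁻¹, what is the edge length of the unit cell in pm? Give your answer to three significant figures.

With Z = 4 atoms per FCC cell, a³ = Z·M/(N_A·ρ) = 4 × 102.9 / (6.022 × 10²³ × 12.30 g/cm³) = 5.557 × 10^-23 cm³.
a = (5.557 × 10^-23)^(1/3) = 3.816 × 10^-8 cm = 382 pm.

382 pm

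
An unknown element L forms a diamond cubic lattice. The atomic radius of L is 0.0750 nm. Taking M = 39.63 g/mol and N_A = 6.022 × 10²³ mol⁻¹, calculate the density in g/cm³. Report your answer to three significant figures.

In a diamond cubic lattice, nearest neighbors lie along the body diagonal with √3·a = 8r, giving a = 0.3464 nm = 3.464 × 10^-8 cm.
With Z = 8, ρ = Z·M/(N_A·a³) = 8 × 39.63 / (6.022 × 10²³ × 4.157 × 10^-23) = 12.66 g/cm³.

12.7 g/cm³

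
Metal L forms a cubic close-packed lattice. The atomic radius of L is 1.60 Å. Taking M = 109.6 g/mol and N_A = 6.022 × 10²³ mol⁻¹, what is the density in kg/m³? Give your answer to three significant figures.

7850 kg/m³

In an FCC lattice, atoms touch along the face diagonal, so √2·a = 4r, giving a = 4.525 Å = 4.525 × 10^-8 cm.
With Z = 4, ρ = Z·M/(N_A·a³) = 4 × 109.6 / (6.022 × 10²³ × 9.268 × 10^-23) = 7.855 g/cm³ = 7850 kg/m³.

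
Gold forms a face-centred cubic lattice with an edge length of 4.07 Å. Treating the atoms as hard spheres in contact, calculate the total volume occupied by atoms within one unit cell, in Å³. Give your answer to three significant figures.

In an FCC lattice atoms touch along the face diagonal, so √2·a = 4r, so r = 0.3536a = 1.439 Å.
V_atoms = Z × (4/3)πr³ = 4 × (4/3)π × (1.439)³ = 49.9 Å³.

49.9 Å³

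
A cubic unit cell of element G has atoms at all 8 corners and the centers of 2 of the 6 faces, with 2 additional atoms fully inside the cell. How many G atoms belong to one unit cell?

Corner atoms are shared by 8 cells (1/8 each), face atoms by 2 (1/2 each), interior atoms are unshared.
Net atoms = 8 × 1/8 + 2 × 1/2 + 2 = 1 + 1 + 2 = 4.

4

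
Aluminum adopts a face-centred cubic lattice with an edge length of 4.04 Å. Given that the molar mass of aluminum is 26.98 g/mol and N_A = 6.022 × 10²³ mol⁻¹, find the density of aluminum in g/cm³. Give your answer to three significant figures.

2.72 g/cm³

An FCC unit cell contains Z = 4 atoms.
Cell volume: a³ = (4.04 Å)³ = (4.040 × 10^-8 cm)³ = 6.594 × 10^-23 cm³.
ρ = Z·M/(N_A·a³) = 4 × 26.98 / (6.022 × 10²³ × 6.594 × 10^-23) = 2.718 g/cm³.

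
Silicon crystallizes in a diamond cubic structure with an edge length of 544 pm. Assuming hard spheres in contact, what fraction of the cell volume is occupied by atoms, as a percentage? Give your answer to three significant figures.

34.0%

In a diamond cubic lattice nearest neighbors lie along the body diagonal with √3·a = 8r, so r = 0.2165a = 117.8 pm.
Packing fraction = Z·(4/3)πr³ / a³ = 8 × (4/3)π × (117.8)³ / (544)³ = 0.3401 = 34.0%.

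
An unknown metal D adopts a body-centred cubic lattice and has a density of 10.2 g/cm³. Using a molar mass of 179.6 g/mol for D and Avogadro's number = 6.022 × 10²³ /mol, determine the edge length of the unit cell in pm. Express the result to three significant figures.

With Z = 2 atoms per BCC cell, a³ = Z·M/(N_A·ρ) = 2 × 179.6 / (6.022 × 10²³ × 10.20 g/cm³) = 5.848 × 10^-23 cm³.
a = (5.848 × 10^-23)^(1/3) = 3.881 × 10^-8 cm = 388 pm.

388 pm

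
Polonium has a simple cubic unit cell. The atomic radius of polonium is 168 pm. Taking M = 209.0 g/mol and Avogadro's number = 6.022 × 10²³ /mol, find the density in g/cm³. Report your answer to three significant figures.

9.15 g/cm³

In a simple cubic lattice, atoms touch along the cell edge, so a = 2r, giving a = 336.0 pm = 3.360 × 10^-8 cm.
With Z = 1, ρ = Z·M/(N_A·a³) = 1 × 209.0 / (6.022 × 10²³ × 3.793 × 10^-23) = 9.149 g/cm³.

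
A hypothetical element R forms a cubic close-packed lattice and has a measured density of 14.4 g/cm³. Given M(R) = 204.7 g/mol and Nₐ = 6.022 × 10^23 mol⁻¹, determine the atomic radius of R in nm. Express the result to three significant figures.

0.161 nm

For an FCC cell (Z = 4), a³ = Z·M/(N_A·ρ) = 4 × 204.7 / (6.022 × 10²³ × 14.40) = 9.442 × 10^-23 cm³, so a = 4.554 × 10^-8 cm = 0.4554 nm.
Atoms touch along the face diagonal, so √2·a = 4r, so r = 0.3536 × a = 0.161 nm.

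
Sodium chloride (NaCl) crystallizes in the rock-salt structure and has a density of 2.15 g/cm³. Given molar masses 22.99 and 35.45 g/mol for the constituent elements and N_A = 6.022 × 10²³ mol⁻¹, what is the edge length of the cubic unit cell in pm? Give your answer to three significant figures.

565 pm

M(NaCl) = 58.44 g/mol; Z = 4 formula units per cell.
a³ = Z·M/(N_A·ρ) = 4 × 58.44 / (6.022 × 10²³ × 2.15) = 1.805 × 10^-22 cm³, so a = 5.652 × 10^-8 cm = 565 pm.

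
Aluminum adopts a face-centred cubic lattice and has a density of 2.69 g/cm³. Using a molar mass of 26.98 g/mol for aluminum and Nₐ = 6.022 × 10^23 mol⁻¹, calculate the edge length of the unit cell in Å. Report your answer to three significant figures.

4.05 Å

With Z = 4 atoms per FCC cell, a³ = Z·M/(N_A·ρ) = 4 × 26.98 / (6.022 × 10²³ × 2.690 g/cm³) = 6.662 × 10^-23 cm³.
a = (6.662 × 10^-23)^(1/3) = 4.054 × 10^-8 cm = 4.05 Å.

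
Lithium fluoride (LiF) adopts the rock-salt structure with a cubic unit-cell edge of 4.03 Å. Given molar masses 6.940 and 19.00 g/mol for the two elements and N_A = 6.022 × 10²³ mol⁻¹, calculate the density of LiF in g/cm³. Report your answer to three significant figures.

2.63 g/cm³

The rock-salt structure contains Z = 4 formula units per cell; M(LiF) = 6.940 + 19.00 = 25.94 g/mol.
a³ = (4.030 × 10^-8 cm)³ = 6.545 × 10^-23 cm³.
ρ = 4 × 25.94 / (6.022 × 10²³ × 6.545 × 10^-23) = 2.633 g/cm³.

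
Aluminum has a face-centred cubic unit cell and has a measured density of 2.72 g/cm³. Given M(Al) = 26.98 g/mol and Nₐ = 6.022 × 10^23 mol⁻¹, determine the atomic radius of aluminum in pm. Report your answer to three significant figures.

For an FCC cell (Z = 4), a³ = Z·M/(N_A·ρ) = 4 × 26.98 / (6.022 × 10²³ × 2.720) = 6.589 × 10^-23 cm³, so a = 4.039 × 10^-8 cm = 403.9 pm.
Atoms touch along the face diagonal, so √2·a = 4r, so r = 0.3536 × a = 143 pm.

143 pm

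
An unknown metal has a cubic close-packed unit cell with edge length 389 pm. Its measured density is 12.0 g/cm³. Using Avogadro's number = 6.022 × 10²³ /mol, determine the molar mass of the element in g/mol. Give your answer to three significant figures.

An FCC cell has Z = 4 atoms; a = 3.890 × 10^-8 cm.
M = ρ·N_A·a³/Z = 12.0 × 6.022 × 10²³ × 5.886 × 10^-23 / 4 = 106 g/mol.

106 g/mol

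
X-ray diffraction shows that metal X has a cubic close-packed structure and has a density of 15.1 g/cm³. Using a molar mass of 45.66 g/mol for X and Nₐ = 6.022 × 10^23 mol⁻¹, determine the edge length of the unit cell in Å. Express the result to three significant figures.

With Z = 4 atoms per FCC cell, a³ = Z·M/(N_A·ρ) = 4 × 45.66 / (6.022 × 10²³ × 15.10 g/cm³) = 2.009 × 10^-23 cm³.
a = (2.009 × 10^-23)^(1/3) = 2.718 × 10^-8 cm = 2.72 Å.

2.72 Å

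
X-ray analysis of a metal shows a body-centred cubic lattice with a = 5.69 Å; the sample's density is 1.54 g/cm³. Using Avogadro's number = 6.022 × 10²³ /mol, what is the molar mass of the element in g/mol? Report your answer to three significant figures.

85.4 g/mol

A BCC cell has Z = 2 atoms; a = 5.690 × 10^-8 cm.
M = ρ·N_A·a³/Z = 1.54 × 6.022 × 10²³ × 1.842 × 10^-22 / 2 = 85.4 g/mol.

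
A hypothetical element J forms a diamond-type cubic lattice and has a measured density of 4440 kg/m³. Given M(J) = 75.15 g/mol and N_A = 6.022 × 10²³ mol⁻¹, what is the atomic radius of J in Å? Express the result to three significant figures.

1.32 Å

For a diamond cubic cell (Z = 8), a³ = Z·M/(N_A·ρ) = 8 × 75.15 / (6.022 × 10²³ × 4.440) = 2.249 × 10^-22 cm³, so a = 6.081 × 10^-8 cm = 6.081 Å.
Nearest neighbors lie along the body diagonal with √3·a = 8r, so r = 0.2165 × a = 1.32 Å.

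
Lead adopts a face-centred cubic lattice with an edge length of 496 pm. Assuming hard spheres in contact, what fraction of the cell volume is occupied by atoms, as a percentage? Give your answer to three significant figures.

In an FCC lattice atoms touch along the face diagonal, so √2·a = 4r, so r = 0.3536a = 175.4 pm.
Packing fraction = Z·(4/3)πr³ / a³ = 4 × (4/3)π × (175.4)³ / (496)³ = 0.7405 = 74.0%.

74.0%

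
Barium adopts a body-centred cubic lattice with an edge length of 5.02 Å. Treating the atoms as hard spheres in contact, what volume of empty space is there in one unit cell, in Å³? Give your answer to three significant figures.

In a BCC lattice atoms touch along the body diagonal, so √3·a = 4r, so r = 0.4330a = 2.174 Å.
V_cell = a³ = 126.5 Å³; V_atoms = 2 × (4/3)πr³ = 86.05 Å³.
Empty space = 126.5 − 86.05 = 40.5 Å³.

40.5 Å³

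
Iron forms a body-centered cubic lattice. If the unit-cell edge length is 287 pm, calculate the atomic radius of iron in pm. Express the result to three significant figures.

In a BCC lattice, atoms touch along the body diagonal, so √3·a = 4r.
r = √3·a/4 = 1.7321 × 287 / 4 = 124 pm.

124 pm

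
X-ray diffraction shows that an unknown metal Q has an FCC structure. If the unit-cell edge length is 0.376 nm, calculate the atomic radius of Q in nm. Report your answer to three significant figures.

In an FCC lattice, atoms touch along the face diagonal, so √2·a = 4r.
r = √2·a/4 = 1.4142 × 0.376 / 4 = 0.133 nm.

0.133 nm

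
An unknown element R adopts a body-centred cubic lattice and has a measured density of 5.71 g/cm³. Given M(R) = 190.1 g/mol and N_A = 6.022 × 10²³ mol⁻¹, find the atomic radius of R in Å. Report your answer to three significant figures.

For a BCC cell (Z = 2), a³ = Z·M/(N_A·ρ) = 2 × 190.1 / (6.022 × 10²³ × 5.710) = 1.106 × 10^-22 cm³, so a = 4.800 × 10^-8 cm = 4.800 Å.
Atoms touch along the body diagonal, so √3·a = 4r, so r = 0.4330 × a = 2.08 Å.

2.08 Å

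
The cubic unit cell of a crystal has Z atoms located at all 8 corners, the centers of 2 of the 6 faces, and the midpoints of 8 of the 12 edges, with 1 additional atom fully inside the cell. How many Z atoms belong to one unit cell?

Corner atoms are shared by 8 cells (1/8 each), face atoms by 2 (1/2 each), edge atoms by 4 (1/4 each), interior atoms are unshared.
Net atoms = 8 × 1/8 + 2 × 1/2 + 8 × 1/4 + 1 = 1 + 1 + 2 + 1 = 5.

5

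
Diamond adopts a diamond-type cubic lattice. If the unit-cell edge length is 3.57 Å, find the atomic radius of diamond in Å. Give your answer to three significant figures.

In a diamond cubic lattice, nearest neighbors lie along the body diagonal with √3·a = 8r.
r = √3·a/8 = 1.7321 × 3.57 / 8 = 0.773 Å.

0.773 Å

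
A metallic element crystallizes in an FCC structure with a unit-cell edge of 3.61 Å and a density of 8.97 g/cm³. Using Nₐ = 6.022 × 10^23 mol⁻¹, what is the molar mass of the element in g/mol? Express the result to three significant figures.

An FCC cell has Z = 4 atoms; a = 3.610 × 10^-8 cm.
M = ρ·N_A·a³/Z = 8.97 × 6.022 × 10²³ × 4.705 × 10^-23 / 4 = 63.5 g/mol.

63.5 g/mol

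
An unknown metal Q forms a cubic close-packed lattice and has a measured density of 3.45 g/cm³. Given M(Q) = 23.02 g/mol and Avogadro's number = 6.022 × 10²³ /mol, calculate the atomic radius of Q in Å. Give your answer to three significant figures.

1.25 Å

For an FCC cell (Z = 4), a³ = Z·M/(N_A·ρ) = 4 × 23.02 / (6.022 × 10²³ × 3.450) = 4.432 × 10^-23 cm³, so a = 3.539 × 10^-8 cm = 3.539 Å.
Atoms touch along the face diagonal, so √2·a = 4r, so r = 0.3536 × a = 1.25 Å.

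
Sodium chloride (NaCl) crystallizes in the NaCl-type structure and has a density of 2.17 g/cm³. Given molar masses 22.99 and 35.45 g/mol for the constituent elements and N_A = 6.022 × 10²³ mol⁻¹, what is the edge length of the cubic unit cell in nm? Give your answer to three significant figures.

0.563 nm

M(NaCl) = 58.44 g/mol; Z = 4 formula units per cell.
a³ = Z·M/(N_A·ρ) = 4 × 58.44 / (6.022 × 10²³ × 2.17) = 1.789 × 10^-22 cm³, so a = 5.635 × 10^-8 cm = 0.563 nm.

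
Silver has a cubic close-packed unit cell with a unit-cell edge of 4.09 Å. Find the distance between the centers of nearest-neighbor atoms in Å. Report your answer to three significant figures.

2.89 Å

In an FCC structure, atoms touch along the face diagonal, so √2·a = 4r; the nearest-neighbor distance equals 2r = 0.7071·a.
d = 0.7071 × 4.09 = 2.89 Å.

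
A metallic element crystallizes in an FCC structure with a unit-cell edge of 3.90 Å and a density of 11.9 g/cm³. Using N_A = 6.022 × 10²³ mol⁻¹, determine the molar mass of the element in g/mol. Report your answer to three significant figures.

106 g/mol

An FCC cell has Z = 4 atoms; a = 3.900 × 10^-8 cm.
M = ρ·N_A·a³/Z = 11.9 × 6.022 × 10²³ × 5.932 × 10^-23 / 4 = 106 g/mol.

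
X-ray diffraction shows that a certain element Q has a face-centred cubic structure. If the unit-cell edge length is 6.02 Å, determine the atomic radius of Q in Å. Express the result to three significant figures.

In an FCC lattice, atoms touch along the face diagonal, so √2·a = 4r.
r = √2·a/4 = 1.4142 × 6.02 / 4 = 2.13 Å.

2.13 Å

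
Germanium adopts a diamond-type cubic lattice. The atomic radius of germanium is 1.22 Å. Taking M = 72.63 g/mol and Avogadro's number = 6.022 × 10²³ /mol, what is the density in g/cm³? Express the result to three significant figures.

5.39 g/cm³

In a diamond cubic lattice, nearest neighbors lie along the body diagonal with √3·a = 8r, giving a = 5.635 Å = 5.635 × 10^-8 cm.
With Z = 8, ρ = Z·M/(N_A·a³) = 8 × 72.63 / (6.022 × 10²³ × 1.789 × 10^-22) = 5.393 g/cm³.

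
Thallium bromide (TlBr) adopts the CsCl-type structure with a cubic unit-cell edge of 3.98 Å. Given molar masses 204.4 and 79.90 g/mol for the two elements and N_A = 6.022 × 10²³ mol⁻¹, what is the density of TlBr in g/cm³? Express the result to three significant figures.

7.49 g/cm³

The CsCl-type structure contains Z = 1 formula unit per cell; M(TlBr) = 204.4 + 79.90 = 284.3 g/mol.
a³ = (3.980 × 10^-8 cm)³ = 6.304 × 10^-23 cm³.
ρ = 1 × 284.3 / (6.022 × 10²³ × 6.304 × 10^-23) = 7.488 g/cm³.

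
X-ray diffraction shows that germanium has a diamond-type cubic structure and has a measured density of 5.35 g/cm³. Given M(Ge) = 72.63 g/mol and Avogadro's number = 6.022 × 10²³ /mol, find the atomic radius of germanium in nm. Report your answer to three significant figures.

For a diamond cubic cell (Z = 8), a³ = Z·M/(N_A·ρ) = 8 × 72.63 / (6.022 × 10²³ × 5.350) = 1.803 × 10^-22 cm³, so a = 5.650 × 10^-8 cm = 0.5650 nm.
Nearest neighbors lie along the body diagonal with √3·a = 8r, so r = 0.2165 × a = 0.122 nm.

0.122 nm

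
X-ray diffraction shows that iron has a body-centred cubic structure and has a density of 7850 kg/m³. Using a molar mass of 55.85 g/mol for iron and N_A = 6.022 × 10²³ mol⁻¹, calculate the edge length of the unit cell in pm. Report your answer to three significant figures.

287 pm

With Z = 2 atoms per BCC cell, a³ = Z·M/(N_A·ρ) = 2 × 55.85 / (6.022 × 10²³ × 7.850 g/cm³) = 2.363 × 10^-23 cm³.
a = (2.363 × 10^-23)^(1/3) = 2.870 × 10^-8 cm = 287 pm.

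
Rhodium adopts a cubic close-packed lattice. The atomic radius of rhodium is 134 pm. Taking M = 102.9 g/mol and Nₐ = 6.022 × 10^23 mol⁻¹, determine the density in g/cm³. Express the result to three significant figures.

12.6 g/cm³

In an FCC lattice, atoms touch along the face diagonal, so √2·a = 4r, giving a = 379.0 pm = 3.790 × 10^-8 cm.
With Z = 4, ρ = Z·M/(N_A·a³) = 4 × 102.9 / (6.022 × 10²³ × 5.444 × 10^-23) = 12.55 g/cm³.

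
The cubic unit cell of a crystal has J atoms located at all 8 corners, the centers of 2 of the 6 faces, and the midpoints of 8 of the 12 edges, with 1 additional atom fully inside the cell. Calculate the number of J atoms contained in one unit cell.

5

Corner atoms are shared by 8 cells (1/8 each), face atoms by 2 (1/2 each), edge atoms by 4 (1/4 each), interior atoms are unshared.
Net atoms = 8 × 1/8 + 2 × 1/2 + 8 × 1/4 + 1 = 1 + 1 + 2 + 1 = 5.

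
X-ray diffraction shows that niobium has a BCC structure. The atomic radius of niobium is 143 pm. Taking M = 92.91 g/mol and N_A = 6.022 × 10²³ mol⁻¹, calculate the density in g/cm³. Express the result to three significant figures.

In a BCC lattice, atoms touch along the body diagonal, so √3·a = 4r, giving a = 330.2 pm = 3.302 × 10^-8 cm.
With Z = 2, ρ = Z·M/(N_A·a³) = 2 × 92.91 / (6.022 × 10²³ × 3.602 × 10^-23) = 8.567 g/cm³.

8.57 g/cm³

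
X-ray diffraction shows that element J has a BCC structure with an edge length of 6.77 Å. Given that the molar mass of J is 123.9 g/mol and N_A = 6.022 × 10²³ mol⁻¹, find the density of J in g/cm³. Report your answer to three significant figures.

A BCC unit cell contains Z = 2 atoms.
Cell volume: a³ = (6.77 Å)³ = (6.770 × 10^-8 cm)³ = 3.103 × 10^-22 cm³.
ρ = Z·M/(N_A·a³) = 2 × 123.9 / (6.022 × 10²³ × 3.103 × 10^-22) = 1.326 g/cm³.

1.33 g/cm³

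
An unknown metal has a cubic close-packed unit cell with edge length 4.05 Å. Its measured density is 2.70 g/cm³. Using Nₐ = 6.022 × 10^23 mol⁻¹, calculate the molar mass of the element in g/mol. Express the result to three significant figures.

An FCC cell has Z = 4 atoms; a = 4.050 × 10^-8 cm.
M = ρ·N_A·a³/Z = 2.70 × 6.022 × 10²³ × 6.643 × 10^-23 / 4 = 27.0 g/mol.

27.0 g/mol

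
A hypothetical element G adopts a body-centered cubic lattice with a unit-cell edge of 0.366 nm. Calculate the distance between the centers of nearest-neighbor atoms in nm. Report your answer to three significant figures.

0.317 nm

In a BCC structure, atoms touch along the body diagonal, so √3·a = 4r; the nearest-neighbor distance equals 2r = 0.8660·a.
d = 0.8660 × 0.366 = 0.317 nm.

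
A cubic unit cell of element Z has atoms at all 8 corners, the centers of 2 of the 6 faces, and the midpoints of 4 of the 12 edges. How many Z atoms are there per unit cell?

3

Corner atoms are shared by 8 cells (1/8 each), face atoms by 2 (1/2 each), edge atoms by 4 (1/4 each).
Net atoms = 8 × 1/8 + 2 × 1/2 + 4 × 1/4 = 1 + 1 + 1 = 3.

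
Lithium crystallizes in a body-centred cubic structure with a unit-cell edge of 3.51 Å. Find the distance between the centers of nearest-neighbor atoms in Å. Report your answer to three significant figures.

In a BCC structure, atoms touch along the body diagonal, so √3·a = 4r; the nearest-neighbor distance equals 2r = 0.8660·a.
d = 0.8660 × 3.51 = 3.04 Å.

3.04 Å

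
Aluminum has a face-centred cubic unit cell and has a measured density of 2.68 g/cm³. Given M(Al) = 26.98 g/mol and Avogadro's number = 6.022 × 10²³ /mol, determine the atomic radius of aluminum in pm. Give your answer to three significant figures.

For an FCC cell (Z = 4), a³ = Z·M/(N_A·ρ) = 4 × 26.98 / (6.022 × 10²³ × 2.680) = 6.687 × 10^-23 cm³, so a = 4.059 × 10^-8 cm = 405.9 pm.
Atoms touch along the face diagonal, so √2·a = 4r, so r = 0.3536 × a = 144 pm.

144 pm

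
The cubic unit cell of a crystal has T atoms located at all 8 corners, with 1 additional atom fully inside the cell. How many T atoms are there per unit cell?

Corner atoms are shared by 8 cells (1/8 each), interior atoms are unshared.
Net atoms = 8 × 1/8 + 1 = 1 + 1 = 2.

2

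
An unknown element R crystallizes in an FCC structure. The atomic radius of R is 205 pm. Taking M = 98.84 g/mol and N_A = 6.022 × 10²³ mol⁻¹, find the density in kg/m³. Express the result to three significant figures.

3370 kg/m³

In an FCC lattice, atoms touch along the face diagonal, so √2·a = 4r, giving a = 579.8 pm = 5.798 × 10^-8 cm.
With Z = 4, ρ = Z·M/(N_A·a³) = 4 × 98.84 / (6.022 × 10²³ × 1.949 × 10^-22) = 3.368 g/cm³ = 3370 kg/m³.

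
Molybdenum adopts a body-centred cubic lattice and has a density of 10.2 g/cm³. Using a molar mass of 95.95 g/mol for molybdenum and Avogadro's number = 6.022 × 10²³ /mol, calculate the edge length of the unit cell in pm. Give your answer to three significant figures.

315 pm

With Z = 2 atoms per BCC cell, a³ = Z·M/(N_A·ρ) = 2 × 95.95 / (6.022 × 10²³ × 10.20 g/cm³) = 3.124 × 10^-23 cm³.
a = (3.124 × 10^-23)^(1/3) = 3.150 × 10^-8 cm = 315 pm.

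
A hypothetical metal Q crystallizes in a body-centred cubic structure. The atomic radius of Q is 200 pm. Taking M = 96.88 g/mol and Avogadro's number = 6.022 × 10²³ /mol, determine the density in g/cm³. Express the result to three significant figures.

In a BCC lattice, atoms touch along the body diagonal, so √3·a = 4r, giving a = 461.9 pm = 4.619 × 10^-8 cm.
With Z = 2, ρ = Z·M/(N_A·a³) = 2 × 96.88 / (6.022 × 10²³ × 9.853 × 10^-23) = 3.265 g/cm³.

3.27 g/cm³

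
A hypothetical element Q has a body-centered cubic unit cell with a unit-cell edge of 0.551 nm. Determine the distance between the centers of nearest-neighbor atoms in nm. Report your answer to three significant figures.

In a BCC structure, atoms touch along the body diagonal, so √3·a = 4r; the nearest-neighbor distance equals 2r = 0.8660·a.
d = 0.8660 × 0.551 = 0.477 nm.

0.477 nm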